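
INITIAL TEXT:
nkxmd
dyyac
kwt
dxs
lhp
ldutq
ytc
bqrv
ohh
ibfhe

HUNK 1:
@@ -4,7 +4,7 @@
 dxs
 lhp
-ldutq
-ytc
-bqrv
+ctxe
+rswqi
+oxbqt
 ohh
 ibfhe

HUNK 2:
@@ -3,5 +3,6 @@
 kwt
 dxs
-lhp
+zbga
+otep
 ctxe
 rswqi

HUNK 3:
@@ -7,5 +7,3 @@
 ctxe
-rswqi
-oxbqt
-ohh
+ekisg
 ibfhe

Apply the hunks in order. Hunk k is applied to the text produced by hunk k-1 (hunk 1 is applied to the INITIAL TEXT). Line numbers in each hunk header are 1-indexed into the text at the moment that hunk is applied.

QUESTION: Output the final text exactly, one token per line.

Answer: nkxmd
dyyac
kwt
dxs
zbga
otep
ctxe
ekisg
ibfhe

Derivation:
Hunk 1: at line 4 remove [ldutq,ytc,bqrv] add [ctxe,rswqi,oxbqt] -> 10 lines: nkxmd dyyac kwt dxs lhp ctxe rswqi oxbqt ohh ibfhe
Hunk 2: at line 3 remove [lhp] add [zbga,otep] -> 11 lines: nkxmd dyyac kwt dxs zbga otep ctxe rswqi oxbqt ohh ibfhe
Hunk 3: at line 7 remove [rswqi,oxbqt,ohh] add [ekisg] -> 9 lines: nkxmd dyyac kwt dxs zbga otep ctxe ekisg ibfhe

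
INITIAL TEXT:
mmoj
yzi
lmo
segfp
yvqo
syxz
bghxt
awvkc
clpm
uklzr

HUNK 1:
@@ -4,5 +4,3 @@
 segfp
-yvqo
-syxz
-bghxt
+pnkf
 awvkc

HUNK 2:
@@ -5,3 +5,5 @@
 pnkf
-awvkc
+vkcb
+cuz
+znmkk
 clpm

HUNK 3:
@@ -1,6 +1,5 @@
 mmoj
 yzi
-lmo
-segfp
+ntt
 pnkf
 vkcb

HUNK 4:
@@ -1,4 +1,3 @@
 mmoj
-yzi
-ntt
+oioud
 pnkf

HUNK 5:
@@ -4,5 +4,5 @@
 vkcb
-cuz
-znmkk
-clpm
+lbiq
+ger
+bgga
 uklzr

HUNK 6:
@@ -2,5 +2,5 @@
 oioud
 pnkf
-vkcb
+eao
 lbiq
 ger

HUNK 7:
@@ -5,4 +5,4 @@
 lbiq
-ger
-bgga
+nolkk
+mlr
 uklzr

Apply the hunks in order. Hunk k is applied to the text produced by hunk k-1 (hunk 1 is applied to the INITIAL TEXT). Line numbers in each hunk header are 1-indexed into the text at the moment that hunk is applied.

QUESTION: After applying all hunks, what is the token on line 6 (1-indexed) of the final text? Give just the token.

Hunk 1: at line 4 remove [yvqo,syxz,bghxt] add [pnkf] -> 8 lines: mmoj yzi lmo segfp pnkf awvkc clpm uklzr
Hunk 2: at line 5 remove [awvkc] add [vkcb,cuz,znmkk] -> 10 lines: mmoj yzi lmo segfp pnkf vkcb cuz znmkk clpm uklzr
Hunk 3: at line 1 remove [lmo,segfp] add [ntt] -> 9 lines: mmoj yzi ntt pnkf vkcb cuz znmkk clpm uklzr
Hunk 4: at line 1 remove [yzi,ntt] add [oioud] -> 8 lines: mmoj oioud pnkf vkcb cuz znmkk clpm uklzr
Hunk 5: at line 4 remove [cuz,znmkk,clpm] add [lbiq,ger,bgga] -> 8 lines: mmoj oioud pnkf vkcb lbiq ger bgga uklzr
Hunk 6: at line 2 remove [vkcb] add [eao] -> 8 lines: mmoj oioud pnkf eao lbiq ger bgga uklzr
Hunk 7: at line 5 remove [ger,bgga] add [nolkk,mlr] -> 8 lines: mmoj oioud pnkf eao lbiq nolkk mlr uklzr
Final line 6: nolkk

Answer: nolkk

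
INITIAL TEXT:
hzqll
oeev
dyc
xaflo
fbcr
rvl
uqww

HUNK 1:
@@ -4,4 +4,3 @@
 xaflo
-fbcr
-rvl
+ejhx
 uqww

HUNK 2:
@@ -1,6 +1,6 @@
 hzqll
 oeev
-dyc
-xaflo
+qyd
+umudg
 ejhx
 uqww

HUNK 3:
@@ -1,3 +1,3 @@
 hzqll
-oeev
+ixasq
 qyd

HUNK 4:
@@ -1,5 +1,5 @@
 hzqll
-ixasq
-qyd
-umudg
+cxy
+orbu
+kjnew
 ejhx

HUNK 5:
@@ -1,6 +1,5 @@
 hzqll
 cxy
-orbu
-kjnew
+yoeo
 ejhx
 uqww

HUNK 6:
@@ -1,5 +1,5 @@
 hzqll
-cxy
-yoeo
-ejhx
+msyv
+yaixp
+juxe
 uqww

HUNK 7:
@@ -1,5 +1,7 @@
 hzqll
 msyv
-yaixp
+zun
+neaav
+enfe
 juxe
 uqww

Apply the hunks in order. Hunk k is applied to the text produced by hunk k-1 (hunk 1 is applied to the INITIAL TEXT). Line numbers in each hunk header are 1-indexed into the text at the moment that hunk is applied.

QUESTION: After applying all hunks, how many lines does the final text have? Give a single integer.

Answer: 7

Derivation:
Hunk 1: at line 4 remove [fbcr,rvl] add [ejhx] -> 6 lines: hzqll oeev dyc xaflo ejhx uqww
Hunk 2: at line 1 remove [dyc,xaflo] add [qyd,umudg] -> 6 lines: hzqll oeev qyd umudg ejhx uqww
Hunk 3: at line 1 remove [oeev] add [ixasq] -> 6 lines: hzqll ixasq qyd umudg ejhx uqww
Hunk 4: at line 1 remove [ixasq,qyd,umudg] add [cxy,orbu,kjnew] -> 6 lines: hzqll cxy orbu kjnew ejhx uqww
Hunk 5: at line 1 remove [orbu,kjnew] add [yoeo] -> 5 lines: hzqll cxy yoeo ejhx uqww
Hunk 6: at line 1 remove [cxy,yoeo,ejhx] add [msyv,yaixp,juxe] -> 5 lines: hzqll msyv yaixp juxe uqww
Hunk 7: at line 1 remove [yaixp] add [zun,neaav,enfe] -> 7 lines: hzqll msyv zun neaav enfe juxe uqww
Final line count: 7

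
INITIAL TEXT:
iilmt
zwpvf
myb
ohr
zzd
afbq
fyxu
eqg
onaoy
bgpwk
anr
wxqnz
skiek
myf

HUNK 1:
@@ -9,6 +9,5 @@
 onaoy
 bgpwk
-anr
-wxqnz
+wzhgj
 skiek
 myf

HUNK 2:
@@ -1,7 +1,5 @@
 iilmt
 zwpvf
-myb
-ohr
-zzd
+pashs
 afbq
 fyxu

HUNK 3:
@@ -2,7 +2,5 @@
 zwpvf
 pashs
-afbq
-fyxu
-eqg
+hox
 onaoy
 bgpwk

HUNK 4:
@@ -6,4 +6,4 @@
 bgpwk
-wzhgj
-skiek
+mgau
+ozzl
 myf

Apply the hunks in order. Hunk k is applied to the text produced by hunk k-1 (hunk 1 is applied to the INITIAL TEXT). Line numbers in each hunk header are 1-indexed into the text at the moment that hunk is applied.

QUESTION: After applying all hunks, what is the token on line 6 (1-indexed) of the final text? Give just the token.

Hunk 1: at line 9 remove [anr,wxqnz] add [wzhgj] -> 13 lines: iilmt zwpvf myb ohr zzd afbq fyxu eqg onaoy bgpwk wzhgj skiek myf
Hunk 2: at line 1 remove [myb,ohr,zzd] add [pashs] -> 11 lines: iilmt zwpvf pashs afbq fyxu eqg onaoy bgpwk wzhgj skiek myf
Hunk 3: at line 2 remove [afbq,fyxu,eqg] add [hox] -> 9 lines: iilmt zwpvf pashs hox onaoy bgpwk wzhgj skiek myf
Hunk 4: at line 6 remove [wzhgj,skiek] add [mgau,ozzl] -> 9 lines: iilmt zwpvf pashs hox onaoy bgpwk mgau ozzl myf
Final line 6: bgpwk

Answer: bgpwk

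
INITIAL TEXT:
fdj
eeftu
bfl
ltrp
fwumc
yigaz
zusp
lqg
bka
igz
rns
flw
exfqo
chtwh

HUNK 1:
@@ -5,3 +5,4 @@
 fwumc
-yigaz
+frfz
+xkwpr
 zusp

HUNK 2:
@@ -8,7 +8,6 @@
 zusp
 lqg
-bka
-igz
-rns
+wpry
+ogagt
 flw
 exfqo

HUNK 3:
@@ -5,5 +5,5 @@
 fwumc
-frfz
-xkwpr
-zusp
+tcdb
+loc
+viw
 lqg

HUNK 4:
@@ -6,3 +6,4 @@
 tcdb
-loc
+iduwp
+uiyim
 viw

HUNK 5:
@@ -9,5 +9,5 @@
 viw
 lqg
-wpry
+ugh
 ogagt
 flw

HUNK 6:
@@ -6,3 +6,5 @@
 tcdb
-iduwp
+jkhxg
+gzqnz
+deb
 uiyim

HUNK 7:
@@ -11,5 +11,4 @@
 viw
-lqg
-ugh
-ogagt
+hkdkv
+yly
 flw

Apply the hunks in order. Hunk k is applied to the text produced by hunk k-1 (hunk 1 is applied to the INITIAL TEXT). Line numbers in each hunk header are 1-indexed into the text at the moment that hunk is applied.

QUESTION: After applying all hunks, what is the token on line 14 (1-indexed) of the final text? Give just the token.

Hunk 1: at line 5 remove [yigaz] add [frfz,xkwpr] -> 15 lines: fdj eeftu bfl ltrp fwumc frfz xkwpr zusp lqg bka igz rns flw exfqo chtwh
Hunk 2: at line 8 remove [bka,igz,rns] add [wpry,ogagt] -> 14 lines: fdj eeftu bfl ltrp fwumc frfz xkwpr zusp lqg wpry ogagt flw exfqo chtwh
Hunk 3: at line 5 remove [frfz,xkwpr,zusp] add [tcdb,loc,viw] -> 14 lines: fdj eeftu bfl ltrp fwumc tcdb loc viw lqg wpry ogagt flw exfqo chtwh
Hunk 4: at line 6 remove [loc] add [iduwp,uiyim] -> 15 lines: fdj eeftu bfl ltrp fwumc tcdb iduwp uiyim viw lqg wpry ogagt flw exfqo chtwh
Hunk 5: at line 9 remove [wpry] add [ugh] -> 15 lines: fdj eeftu bfl ltrp fwumc tcdb iduwp uiyim viw lqg ugh ogagt flw exfqo chtwh
Hunk 6: at line 6 remove [iduwp] add [jkhxg,gzqnz,deb] -> 17 lines: fdj eeftu bfl ltrp fwumc tcdb jkhxg gzqnz deb uiyim viw lqg ugh ogagt flw exfqo chtwh
Hunk 7: at line 11 remove [lqg,ugh,ogagt] add [hkdkv,yly] -> 16 lines: fdj eeftu bfl ltrp fwumc tcdb jkhxg gzqnz deb uiyim viw hkdkv yly flw exfqo chtwh
Final line 14: flw

Answer: flw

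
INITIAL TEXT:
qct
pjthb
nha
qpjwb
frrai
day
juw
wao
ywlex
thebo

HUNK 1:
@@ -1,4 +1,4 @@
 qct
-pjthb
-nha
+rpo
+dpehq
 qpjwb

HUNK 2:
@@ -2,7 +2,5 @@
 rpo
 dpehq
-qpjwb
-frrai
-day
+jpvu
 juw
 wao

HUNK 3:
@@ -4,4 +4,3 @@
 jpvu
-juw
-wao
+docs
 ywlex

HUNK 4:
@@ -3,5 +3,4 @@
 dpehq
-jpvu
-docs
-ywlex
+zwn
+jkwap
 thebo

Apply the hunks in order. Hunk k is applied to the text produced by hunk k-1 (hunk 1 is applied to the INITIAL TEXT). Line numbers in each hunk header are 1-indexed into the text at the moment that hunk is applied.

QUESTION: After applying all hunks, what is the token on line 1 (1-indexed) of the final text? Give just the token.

Hunk 1: at line 1 remove [pjthb,nha] add [rpo,dpehq] -> 10 lines: qct rpo dpehq qpjwb frrai day juw wao ywlex thebo
Hunk 2: at line 2 remove [qpjwb,frrai,day] add [jpvu] -> 8 lines: qct rpo dpehq jpvu juw wao ywlex thebo
Hunk 3: at line 4 remove [juw,wao] add [docs] -> 7 lines: qct rpo dpehq jpvu docs ywlex thebo
Hunk 4: at line 3 remove [jpvu,docs,ywlex] add [zwn,jkwap] -> 6 lines: qct rpo dpehq zwn jkwap thebo
Final line 1: qct

Answer: qct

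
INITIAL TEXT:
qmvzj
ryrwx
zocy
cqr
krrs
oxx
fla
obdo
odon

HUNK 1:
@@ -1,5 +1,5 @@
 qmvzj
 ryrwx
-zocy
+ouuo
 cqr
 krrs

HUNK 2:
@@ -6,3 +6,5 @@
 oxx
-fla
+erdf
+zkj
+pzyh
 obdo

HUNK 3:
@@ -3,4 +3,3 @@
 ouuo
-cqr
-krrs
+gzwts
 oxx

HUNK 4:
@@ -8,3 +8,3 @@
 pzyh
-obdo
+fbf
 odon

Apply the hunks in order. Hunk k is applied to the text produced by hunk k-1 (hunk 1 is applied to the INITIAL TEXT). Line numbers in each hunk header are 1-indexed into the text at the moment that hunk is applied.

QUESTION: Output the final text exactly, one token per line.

Hunk 1: at line 1 remove [zocy] add [ouuo] -> 9 lines: qmvzj ryrwx ouuo cqr krrs oxx fla obdo odon
Hunk 2: at line 6 remove [fla] add [erdf,zkj,pzyh] -> 11 lines: qmvzj ryrwx ouuo cqr krrs oxx erdf zkj pzyh obdo odon
Hunk 3: at line 3 remove [cqr,krrs] add [gzwts] -> 10 lines: qmvzj ryrwx ouuo gzwts oxx erdf zkj pzyh obdo odon
Hunk 4: at line 8 remove [obdo] add [fbf] -> 10 lines: qmvzj ryrwx ouuo gzwts oxx erdf zkj pzyh fbf odon

Answer: qmvzj
ryrwx
ouuo
gzwts
oxx
erdf
zkj
pzyh
fbf
odon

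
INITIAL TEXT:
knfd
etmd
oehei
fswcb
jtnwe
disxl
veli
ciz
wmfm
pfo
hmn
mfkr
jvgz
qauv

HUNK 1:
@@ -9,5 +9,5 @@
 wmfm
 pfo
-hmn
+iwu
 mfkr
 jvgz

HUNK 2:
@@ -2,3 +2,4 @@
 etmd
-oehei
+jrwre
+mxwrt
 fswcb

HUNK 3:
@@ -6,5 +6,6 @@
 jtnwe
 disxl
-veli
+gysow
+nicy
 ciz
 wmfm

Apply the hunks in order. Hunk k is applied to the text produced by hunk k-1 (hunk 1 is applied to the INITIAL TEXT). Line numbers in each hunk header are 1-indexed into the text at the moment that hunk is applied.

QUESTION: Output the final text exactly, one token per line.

Hunk 1: at line 9 remove [hmn] add [iwu] -> 14 lines: knfd etmd oehei fswcb jtnwe disxl veli ciz wmfm pfo iwu mfkr jvgz qauv
Hunk 2: at line 2 remove [oehei] add [jrwre,mxwrt] -> 15 lines: knfd etmd jrwre mxwrt fswcb jtnwe disxl veli ciz wmfm pfo iwu mfkr jvgz qauv
Hunk 3: at line 6 remove [veli] add [gysow,nicy] -> 16 lines: knfd etmd jrwre mxwrt fswcb jtnwe disxl gysow nicy ciz wmfm pfo iwu mfkr jvgz qauv

Answer: knfd
etmd
jrwre
mxwrt
fswcb
jtnwe
disxl
gysow
nicy
ciz
wmfm
pfo
iwu
mfkr
jvgz
qauv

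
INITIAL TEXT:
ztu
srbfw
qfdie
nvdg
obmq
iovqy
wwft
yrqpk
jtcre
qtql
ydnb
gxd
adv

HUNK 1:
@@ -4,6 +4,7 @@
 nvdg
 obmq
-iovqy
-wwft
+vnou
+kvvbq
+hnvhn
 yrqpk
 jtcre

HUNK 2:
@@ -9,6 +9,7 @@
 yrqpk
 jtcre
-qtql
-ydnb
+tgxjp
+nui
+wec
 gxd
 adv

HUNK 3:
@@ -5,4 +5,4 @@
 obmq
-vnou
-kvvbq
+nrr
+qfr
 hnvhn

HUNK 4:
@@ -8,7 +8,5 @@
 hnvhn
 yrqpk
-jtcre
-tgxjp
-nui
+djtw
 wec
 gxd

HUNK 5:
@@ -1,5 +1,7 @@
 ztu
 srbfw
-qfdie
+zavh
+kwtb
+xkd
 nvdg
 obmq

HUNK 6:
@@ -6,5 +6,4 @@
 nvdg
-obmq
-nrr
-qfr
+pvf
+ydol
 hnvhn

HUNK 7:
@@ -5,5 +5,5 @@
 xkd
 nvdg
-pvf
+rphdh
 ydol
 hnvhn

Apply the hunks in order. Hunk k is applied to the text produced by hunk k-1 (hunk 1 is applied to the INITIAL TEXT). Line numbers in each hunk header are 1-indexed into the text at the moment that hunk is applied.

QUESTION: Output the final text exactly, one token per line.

Hunk 1: at line 4 remove [iovqy,wwft] add [vnou,kvvbq,hnvhn] -> 14 lines: ztu srbfw qfdie nvdg obmq vnou kvvbq hnvhn yrqpk jtcre qtql ydnb gxd adv
Hunk 2: at line 9 remove [qtql,ydnb] add [tgxjp,nui,wec] -> 15 lines: ztu srbfw qfdie nvdg obmq vnou kvvbq hnvhn yrqpk jtcre tgxjp nui wec gxd adv
Hunk 3: at line 5 remove [vnou,kvvbq] add [nrr,qfr] -> 15 lines: ztu srbfw qfdie nvdg obmq nrr qfr hnvhn yrqpk jtcre tgxjp nui wec gxd adv
Hunk 4: at line 8 remove [jtcre,tgxjp,nui] add [djtw] -> 13 lines: ztu srbfw qfdie nvdg obmq nrr qfr hnvhn yrqpk djtw wec gxd adv
Hunk 5: at line 1 remove [qfdie] add [zavh,kwtb,xkd] -> 15 lines: ztu srbfw zavh kwtb xkd nvdg obmq nrr qfr hnvhn yrqpk djtw wec gxd adv
Hunk 6: at line 6 remove [obmq,nrr,qfr] add [pvf,ydol] -> 14 lines: ztu srbfw zavh kwtb xkd nvdg pvf ydol hnvhn yrqpk djtw wec gxd adv
Hunk 7: at line 5 remove [pvf] add [rphdh] -> 14 lines: ztu srbfw zavh kwtb xkd nvdg rphdh ydol hnvhn yrqpk djtw wec gxd adv

Answer: ztu
srbfw
zavh
kwtb
xkd
nvdg
rphdh
ydol
hnvhn
yrqpk
djtw
wec
gxd
adv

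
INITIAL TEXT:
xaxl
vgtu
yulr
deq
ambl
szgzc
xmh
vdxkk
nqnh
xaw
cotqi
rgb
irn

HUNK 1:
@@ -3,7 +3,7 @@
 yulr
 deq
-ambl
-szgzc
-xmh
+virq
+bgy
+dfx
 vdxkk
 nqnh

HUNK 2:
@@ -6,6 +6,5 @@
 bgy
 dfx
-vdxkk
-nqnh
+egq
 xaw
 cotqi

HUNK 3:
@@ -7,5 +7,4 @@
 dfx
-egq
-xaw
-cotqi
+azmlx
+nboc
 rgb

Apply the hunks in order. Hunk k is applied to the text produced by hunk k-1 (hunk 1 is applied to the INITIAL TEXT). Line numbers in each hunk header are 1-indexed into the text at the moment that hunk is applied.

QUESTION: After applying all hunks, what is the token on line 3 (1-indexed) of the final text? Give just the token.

Hunk 1: at line 3 remove [ambl,szgzc,xmh] add [virq,bgy,dfx] -> 13 lines: xaxl vgtu yulr deq virq bgy dfx vdxkk nqnh xaw cotqi rgb irn
Hunk 2: at line 6 remove [vdxkk,nqnh] add [egq] -> 12 lines: xaxl vgtu yulr deq virq bgy dfx egq xaw cotqi rgb irn
Hunk 3: at line 7 remove [egq,xaw,cotqi] add [azmlx,nboc] -> 11 lines: xaxl vgtu yulr deq virq bgy dfx azmlx nboc rgb irn
Final line 3: yulr

Answer: yulr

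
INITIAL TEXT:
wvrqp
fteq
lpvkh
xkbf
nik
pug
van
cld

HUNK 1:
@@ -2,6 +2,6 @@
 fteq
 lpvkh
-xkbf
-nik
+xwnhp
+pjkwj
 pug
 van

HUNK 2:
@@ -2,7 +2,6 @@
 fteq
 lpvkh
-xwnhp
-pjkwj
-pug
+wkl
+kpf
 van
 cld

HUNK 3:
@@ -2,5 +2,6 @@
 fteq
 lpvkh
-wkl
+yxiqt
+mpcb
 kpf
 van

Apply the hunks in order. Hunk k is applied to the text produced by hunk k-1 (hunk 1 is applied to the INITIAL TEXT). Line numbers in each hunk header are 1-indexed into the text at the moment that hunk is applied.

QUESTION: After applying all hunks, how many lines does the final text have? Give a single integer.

Hunk 1: at line 2 remove [xkbf,nik] add [xwnhp,pjkwj] -> 8 lines: wvrqp fteq lpvkh xwnhp pjkwj pug van cld
Hunk 2: at line 2 remove [xwnhp,pjkwj,pug] add [wkl,kpf] -> 7 lines: wvrqp fteq lpvkh wkl kpf van cld
Hunk 3: at line 2 remove [wkl] add [yxiqt,mpcb] -> 8 lines: wvrqp fteq lpvkh yxiqt mpcb kpf van cld
Final line count: 8

Answer: 8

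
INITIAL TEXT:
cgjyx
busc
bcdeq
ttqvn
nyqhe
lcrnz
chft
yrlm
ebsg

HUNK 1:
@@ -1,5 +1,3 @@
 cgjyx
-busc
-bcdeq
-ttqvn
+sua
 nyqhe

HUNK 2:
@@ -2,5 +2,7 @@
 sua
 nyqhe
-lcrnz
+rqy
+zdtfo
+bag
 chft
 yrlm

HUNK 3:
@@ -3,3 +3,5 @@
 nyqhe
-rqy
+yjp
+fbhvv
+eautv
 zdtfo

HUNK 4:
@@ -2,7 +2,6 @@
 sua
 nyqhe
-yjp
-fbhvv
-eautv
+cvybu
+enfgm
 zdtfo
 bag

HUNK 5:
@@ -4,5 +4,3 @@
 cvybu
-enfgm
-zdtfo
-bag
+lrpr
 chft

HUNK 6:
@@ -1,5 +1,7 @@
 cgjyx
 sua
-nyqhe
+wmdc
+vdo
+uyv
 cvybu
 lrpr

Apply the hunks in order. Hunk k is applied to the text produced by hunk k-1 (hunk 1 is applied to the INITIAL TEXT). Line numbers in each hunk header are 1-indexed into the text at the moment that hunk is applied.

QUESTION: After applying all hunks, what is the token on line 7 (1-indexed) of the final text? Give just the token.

Answer: lrpr

Derivation:
Hunk 1: at line 1 remove [busc,bcdeq,ttqvn] add [sua] -> 7 lines: cgjyx sua nyqhe lcrnz chft yrlm ebsg
Hunk 2: at line 2 remove [lcrnz] add [rqy,zdtfo,bag] -> 9 lines: cgjyx sua nyqhe rqy zdtfo bag chft yrlm ebsg
Hunk 3: at line 3 remove [rqy] add [yjp,fbhvv,eautv] -> 11 lines: cgjyx sua nyqhe yjp fbhvv eautv zdtfo bag chft yrlm ebsg
Hunk 4: at line 2 remove [yjp,fbhvv,eautv] add [cvybu,enfgm] -> 10 lines: cgjyx sua nyqhe cvybu enfgm zdtfo bag chft yrlm ebsg
Hunk 5: at line 4 remove [enfgm,zdtfo,bag] add [lrpr] -> 8 lines: cgjyx sua nyqhe cvybu lrpr chft yrlm ebsg
Hunk 6: at line 1 remove [nyqhe] add [wmdc,vdo,uyv] -> 10 lines: cgjyx sua wmdc vdo uyv cvybu lrpr chft yrlm ebsg
Final line 7: lrpr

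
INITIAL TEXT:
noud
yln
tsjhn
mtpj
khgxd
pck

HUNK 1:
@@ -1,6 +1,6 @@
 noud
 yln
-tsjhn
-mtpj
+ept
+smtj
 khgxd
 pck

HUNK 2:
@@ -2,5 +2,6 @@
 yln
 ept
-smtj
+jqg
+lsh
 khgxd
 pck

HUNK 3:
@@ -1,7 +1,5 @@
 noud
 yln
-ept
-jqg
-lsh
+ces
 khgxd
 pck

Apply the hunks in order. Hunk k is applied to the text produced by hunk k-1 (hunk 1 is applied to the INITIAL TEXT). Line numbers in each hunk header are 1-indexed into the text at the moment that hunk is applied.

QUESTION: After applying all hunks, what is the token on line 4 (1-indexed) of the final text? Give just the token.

Hunk 1: at line 1 remove [tsjhn,mtpj] add [ept,smtj] -> 6 lines: noud yln ept smtj khgxd pck
Hunk 2: at line 2 remove [smtj] add [jqg,lsh] -> 7 lines: noud yln ept jqg lsh khgxd pck
Hunk 3: at line 1 remove [ept,jqg,lsh] add [ces] -> 5 lines: noud yln ces khgxd pck
Final line 4: khgxd

Answer: khgxd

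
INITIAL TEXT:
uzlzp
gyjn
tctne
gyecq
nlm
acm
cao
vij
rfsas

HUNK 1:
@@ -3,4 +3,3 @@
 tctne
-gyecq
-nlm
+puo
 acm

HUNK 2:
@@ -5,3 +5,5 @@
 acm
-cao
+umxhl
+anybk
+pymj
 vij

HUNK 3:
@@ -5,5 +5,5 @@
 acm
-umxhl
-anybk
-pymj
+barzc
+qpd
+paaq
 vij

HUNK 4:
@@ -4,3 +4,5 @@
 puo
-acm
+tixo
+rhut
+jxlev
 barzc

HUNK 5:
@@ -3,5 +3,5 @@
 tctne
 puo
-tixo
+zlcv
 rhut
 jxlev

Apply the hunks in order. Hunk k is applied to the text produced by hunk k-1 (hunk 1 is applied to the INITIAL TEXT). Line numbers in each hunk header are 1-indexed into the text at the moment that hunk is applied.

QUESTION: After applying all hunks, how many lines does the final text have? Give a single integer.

Hunk 1: at line 3 remove [gyecq,nlm] add [puo] -> 8 lines: uzlzp gyjn tctne puo acm cao vij rfsas
Hunk 2: at line 5 remove [cao] add [umxhl,anybk,pymj] -> 10 lines: uzlzp gyjn tctne puo acm umxhl anybk pymj vij rfsas
Hunk 3: at line 5 remove [umxhl,anybk,pymj] add [barzc,qpd,paaq] -> 10 lines: uzlzp gyjn tctne puo acm barzc qpd paaq vij rfsas
Hunk 4: at line 4 remove [acm] add [tixo,rhut,jxlev] -> 12 lines: uzlzp gyjn tctne puo tixo rhut jxlev barzc qpd paaq vij rfsas
Hunk 5: at line 3 remove [tixo] add [zlcv] -> 12 lines: uzlzp gyjn tctne puo zlcv rhut jxlev barzc qpd paaq vij rfsas
Final line count: 12

Answer: 12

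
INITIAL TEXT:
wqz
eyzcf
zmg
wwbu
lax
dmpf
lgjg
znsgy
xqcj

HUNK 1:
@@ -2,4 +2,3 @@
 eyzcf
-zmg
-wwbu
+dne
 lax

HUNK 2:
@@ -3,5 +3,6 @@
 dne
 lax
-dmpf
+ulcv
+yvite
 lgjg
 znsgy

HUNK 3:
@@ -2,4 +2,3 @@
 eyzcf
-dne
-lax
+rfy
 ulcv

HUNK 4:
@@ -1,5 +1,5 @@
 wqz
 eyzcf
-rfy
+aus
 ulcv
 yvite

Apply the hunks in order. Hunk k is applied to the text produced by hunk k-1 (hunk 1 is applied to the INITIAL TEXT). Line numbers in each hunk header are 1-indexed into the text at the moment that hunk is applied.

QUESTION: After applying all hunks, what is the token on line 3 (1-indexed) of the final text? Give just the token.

Answer: aus

Derivation:
Hunk 1: at line 2 remove [zmg,wwbu] add [dne] -> 8 lines: wqz eyzcf dne lax dmpf lgjg znsgy xqcj
Hunk 2: at line 3 remove [dmpf] add [ulcv,yvite] -> 9 lines: wqz eyzcf dne lax ulcv yvite lgjg znsgy xqcj
Hunk 3: at line 2 remove [dne,lax] add [rfy] -> 8 lines: wqz eyzcf rfy ulcv yvite lgjg znsgy xqcj
Hunk 4: at line 1 remove [rfy] add [aus] -> 8 lines: wqz eyzcf aus ulcv yvite lgjg znsgy xqcj
Final line 3: aus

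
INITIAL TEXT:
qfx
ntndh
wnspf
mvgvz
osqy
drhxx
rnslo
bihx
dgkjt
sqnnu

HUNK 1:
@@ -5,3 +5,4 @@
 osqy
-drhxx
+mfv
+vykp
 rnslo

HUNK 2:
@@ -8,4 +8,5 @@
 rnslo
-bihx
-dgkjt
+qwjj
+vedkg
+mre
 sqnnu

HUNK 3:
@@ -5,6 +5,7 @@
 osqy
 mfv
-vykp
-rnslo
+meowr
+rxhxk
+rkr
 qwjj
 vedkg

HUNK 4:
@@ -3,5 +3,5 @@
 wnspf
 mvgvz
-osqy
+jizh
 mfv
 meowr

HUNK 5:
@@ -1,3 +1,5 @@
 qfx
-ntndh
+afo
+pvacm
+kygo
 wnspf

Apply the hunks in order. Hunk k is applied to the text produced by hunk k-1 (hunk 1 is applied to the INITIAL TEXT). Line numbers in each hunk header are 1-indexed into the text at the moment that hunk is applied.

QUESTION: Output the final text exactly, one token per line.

Answer: qfx
afo
pvacm
kygo
wnspf
mvgvz
jizh
mfv
meowr
rxhxk
rkr
qwjj
vedkg
mre
sqnnu

Derivation:
Hunk 1: at line 5 remove [drhxx] add [mfv,vykp] -> 11 lines: qfx ntndh wnspf mvgvz osqy mfv vykp rnslo bihx dgkjt sqnnu
Hunk 2: at line 8 remove [bihx,dgkjt] add [qwjj,vedkg,mre] -> 12 lines: qfx ntndh wnspf mvgvz osqy mfv vykp rnslo qwjj vedkg mre sqnnu
Hunk 3: at line 5 remove [vykp,rnslo] add [meowr,rxhxk,rkr] -> 13 lines: qfx ntndh wnspf mvgvz osqy mfv meowr rxhxk rkr qwjj vedkg mre sqnnu
Hunk 4: at line 3 remove [osqy] add [jizh] -> 13 lines: qfx ntndh wnspf mvgvz jizh mfv meowr rxhxk rkr qwjj vedkg mre sqnnu
Hunk 5: at line 1 remove [ntndh] add [afo,pvacm,kygo] -> 15 lines: qfx afo pvacm kygo wnspf mvgvz jizh mfv meowr rxhxk rkr qwjj vedkg mre sqnnu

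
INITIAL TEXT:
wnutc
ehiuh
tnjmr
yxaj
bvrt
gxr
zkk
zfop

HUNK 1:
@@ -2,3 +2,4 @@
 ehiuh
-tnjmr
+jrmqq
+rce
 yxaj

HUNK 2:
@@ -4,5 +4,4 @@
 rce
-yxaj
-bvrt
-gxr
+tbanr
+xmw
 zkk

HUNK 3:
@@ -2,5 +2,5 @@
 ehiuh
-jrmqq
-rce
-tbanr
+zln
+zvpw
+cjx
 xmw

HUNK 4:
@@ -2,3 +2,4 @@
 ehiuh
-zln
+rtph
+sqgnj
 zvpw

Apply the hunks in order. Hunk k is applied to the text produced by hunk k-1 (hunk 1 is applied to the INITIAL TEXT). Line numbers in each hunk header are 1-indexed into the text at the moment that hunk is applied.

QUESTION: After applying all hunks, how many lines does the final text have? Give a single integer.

Hunk 1: at line 2 remove [tnjmr] add [jrmqq,rce] -> 9 lines: wnutc ehiuh jrmqq rce yxaj bvrt gxr zkk zfop
Hunk 2: at line 4 remove [yxaj,bvrt,gxr] add [tbanr,xmw] -> 8 lines: wnutc ehiuh jrmqq rce tbanr xmw zkk zfop
Hunk 3: at line 2 remove [jrmqq,rce,tbanr] add [zln,zvpw,cjx] -> 8 lines: wnutc ehiuh zln zvpw cjx xmw zkk zfop
Hunk 4: at line 2 remove [zln] add [rtph,sqgnj] -> 9 lines: wnutc ehiuh rtph sqgnj zvpw cjx xmw zkk zfop
Final line count: 9

Answer: 9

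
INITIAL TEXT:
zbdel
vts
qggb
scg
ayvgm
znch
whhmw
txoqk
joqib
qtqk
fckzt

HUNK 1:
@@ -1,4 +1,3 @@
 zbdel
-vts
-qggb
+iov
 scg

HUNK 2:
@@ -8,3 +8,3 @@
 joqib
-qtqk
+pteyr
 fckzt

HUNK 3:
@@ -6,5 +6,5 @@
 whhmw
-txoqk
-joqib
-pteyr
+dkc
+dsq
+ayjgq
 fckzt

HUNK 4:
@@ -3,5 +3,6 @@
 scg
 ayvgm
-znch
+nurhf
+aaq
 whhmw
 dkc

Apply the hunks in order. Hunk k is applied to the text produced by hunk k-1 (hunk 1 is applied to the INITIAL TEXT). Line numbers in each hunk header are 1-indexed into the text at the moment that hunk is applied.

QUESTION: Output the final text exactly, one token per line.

Hunk 1: at line 1 remove [vts,qggb] add [iov] -> 10 lines: zbdel iov scg ayvgm znch whhmw txoqk joqib qtqk fckzt
Hunk 2: at line 8 remove [qtqk] add [pteyr] -> 10 lines: zbdel iov scg ayvgm znch whhmw txoqk joqib pteyr fckzt
Hunk 3: at line 6 remove [txoqk,joqib,pteyr] add [dkc,dsq,ayjgq] -> 10 lines: zbdel iov scg ayvgm znch whhmw dkc dsq ayjgq fckzt
Hunk 4: at line 3 remove [znch] add [nurhf,aaq] -> 11 lines: zbdel iov scg ayvgm nurhf aaq whhmw dkc dsq ayjgq fckzt

Answer: zbdel
iov
scg
ayvgm
nurhf
aaq
whhmw
dkc
dsq
ayjgq
fckzt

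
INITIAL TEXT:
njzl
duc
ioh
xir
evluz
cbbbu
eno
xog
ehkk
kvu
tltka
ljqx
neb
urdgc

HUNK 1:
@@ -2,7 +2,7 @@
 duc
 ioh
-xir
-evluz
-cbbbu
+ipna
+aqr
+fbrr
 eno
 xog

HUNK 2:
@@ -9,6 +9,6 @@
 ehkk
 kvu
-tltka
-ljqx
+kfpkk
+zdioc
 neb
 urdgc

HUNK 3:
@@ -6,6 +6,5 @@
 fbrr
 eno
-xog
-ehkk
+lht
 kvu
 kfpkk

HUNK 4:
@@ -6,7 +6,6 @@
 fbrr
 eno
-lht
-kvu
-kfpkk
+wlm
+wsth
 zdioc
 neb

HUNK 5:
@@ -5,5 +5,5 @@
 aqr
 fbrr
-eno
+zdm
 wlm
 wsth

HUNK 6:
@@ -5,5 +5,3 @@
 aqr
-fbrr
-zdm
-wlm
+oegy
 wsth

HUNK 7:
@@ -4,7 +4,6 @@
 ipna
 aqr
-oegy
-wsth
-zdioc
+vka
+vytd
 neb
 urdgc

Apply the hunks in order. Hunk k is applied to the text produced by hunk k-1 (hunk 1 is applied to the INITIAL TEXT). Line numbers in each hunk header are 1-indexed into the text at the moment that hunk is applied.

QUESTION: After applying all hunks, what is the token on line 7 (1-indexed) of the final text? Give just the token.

Hunk 1: at line 2 remove [xir,evluz,cbbbu] add [ipna,aqr,fbrr] -> 14 lines: njzl duc ioh ipna aqr fbrr eno xog ehkk kvu tltka ljqx neb urdgc
Hunk 2: at line 9 remove [tltka,ljqx] add [kfpkk,zdioc] -> 14 lines: njzl duc ioh ipna aqr fbrr eno xog ehkk kvu kfpkk zdioc neb urdgc
Hunk 3: at line 6 remove [xog,ehkk] add [lht] -> 13 lines: njzl duc ioh ipna aqr fbrr eno lht kvu kfpkk zdioc neb urdgc
Hunk 4: at line 6 remove [lht,kvu,kfpkk] add [wlm,wsth] -> 12 lines: njzl duc ioh ipna aqr fbrr eno wlm wsth zdioc neb urdgc
Hunk 5: at line 5 remove [eno] add [zdm] -> 12 lines: njzl duc ioh ipna aqr fbrr zdm wlm wsth zdioc neb urdgc
Hunk 6: at line 5 remove [fbrr,zdm,wlm] add [oegy] -> 10 lines: njzl duc ioh ipna aqr oegy wsth zdioc neb urdgc
Hunk 7: at line 4 remove [oegy,wsth,zdioc] add [vka,vytd] -> 9 lines: njzl duc ioh ipna aqr vka vytd neb urdgc
Final line 7: vytd

Answer: vytd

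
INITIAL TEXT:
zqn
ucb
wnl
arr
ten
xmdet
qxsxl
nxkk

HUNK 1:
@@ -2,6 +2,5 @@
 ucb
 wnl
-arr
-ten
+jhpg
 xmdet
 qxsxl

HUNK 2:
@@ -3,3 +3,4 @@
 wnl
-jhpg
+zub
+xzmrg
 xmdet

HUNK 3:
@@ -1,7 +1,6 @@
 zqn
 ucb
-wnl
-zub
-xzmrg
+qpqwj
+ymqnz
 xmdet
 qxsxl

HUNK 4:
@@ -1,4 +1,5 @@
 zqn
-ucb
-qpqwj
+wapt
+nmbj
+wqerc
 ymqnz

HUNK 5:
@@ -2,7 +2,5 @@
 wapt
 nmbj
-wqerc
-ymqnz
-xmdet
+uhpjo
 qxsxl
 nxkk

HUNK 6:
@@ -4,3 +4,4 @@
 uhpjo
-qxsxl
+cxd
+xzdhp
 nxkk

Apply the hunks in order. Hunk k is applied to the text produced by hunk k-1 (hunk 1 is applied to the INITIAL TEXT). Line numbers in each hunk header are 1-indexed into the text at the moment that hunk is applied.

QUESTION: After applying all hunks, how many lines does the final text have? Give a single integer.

Answer: 7

Derivation:
Hunk 1: at line 2 remove [arr,ten] add [jhpg] -> 7 lines: zqn ucb wnl jhpg xmdet qxsxl nxkk
Hunk 2: at line 3 remove [jhpg] add [zub,xzmrg] -> 8 lines: zqn ucb wnl zub xzmrg xmdet qxsxl nxkk
Hunk 3: at line 1 remove [wnl,zub,xzmrg] add [qpqwj,ymqnz] -> 7 lines: zqn ucb qpqwj ymqnz xmdet qxsxl nxkk
Hunk 4: at line 1 remove [ucb,qpqwj] add [wapt,nmbj,wqerc] -> 8 lines: zqn wapt nmbj wqerc ymqnz xmdet qxsxl nxkk
Hunk 5: at line 2 remove [wqerc,ymqnz,xmdet] add [uhpjo] -> 6 lines: zqn wapt nmbj uhpjo qxsxl nxkk
Hunk 6: at line 4 remove [qxsxl] add [cxd,xzdhp] -> 7 lines: zqn wapt nmbj uhpjo cxd xzdhp nxkk
Final line count: 7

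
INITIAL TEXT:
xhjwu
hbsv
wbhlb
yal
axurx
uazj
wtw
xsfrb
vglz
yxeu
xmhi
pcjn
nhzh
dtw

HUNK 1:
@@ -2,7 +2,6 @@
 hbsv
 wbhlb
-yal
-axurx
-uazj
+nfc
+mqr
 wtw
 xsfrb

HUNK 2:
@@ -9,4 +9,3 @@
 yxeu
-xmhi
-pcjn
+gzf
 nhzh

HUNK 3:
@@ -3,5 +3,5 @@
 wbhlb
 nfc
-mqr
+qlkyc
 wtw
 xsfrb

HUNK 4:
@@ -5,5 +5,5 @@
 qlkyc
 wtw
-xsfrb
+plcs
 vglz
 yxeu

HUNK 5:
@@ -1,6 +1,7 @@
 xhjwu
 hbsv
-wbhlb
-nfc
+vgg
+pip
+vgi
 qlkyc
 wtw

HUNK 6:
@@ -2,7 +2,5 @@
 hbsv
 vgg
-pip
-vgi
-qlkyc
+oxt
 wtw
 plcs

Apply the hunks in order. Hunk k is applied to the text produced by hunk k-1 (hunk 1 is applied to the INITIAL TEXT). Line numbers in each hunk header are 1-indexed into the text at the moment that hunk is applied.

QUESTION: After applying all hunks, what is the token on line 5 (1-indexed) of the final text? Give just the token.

Answer: wtw

Derivation:
Hunk 1: at line 2 remove [yal,axurx,uazj] add [nfc,mqr] -> 13 lines: xhjwu hbsv wbhlb nfc mqr wtw xsfrb vglz yxeu xmhi pcjn nhzh dtw
Hunk 2: at line 9 remove [xmhi,pcjn] add [gzf] -> 12 lines: xhjwu hbsv wbhlb nfc mqr wtw xsfrb vglz yxeu gzf nhzh dtw
Hunk 3: at line 3 remove [mqr] add [qlkyc] -> 12 lines: xhjwu hbsv wbhlb nfc qlkyc wtw xsfrb vglz yxeu gzf nhzh dtw
Hunk 4: at line 5 remove [xsfrb] add [plcs] -> 12 lines: xhjwu hbsv wbhlb nfc qlkyc wtw plcs vglz yxeu gzf nhzh dtw
Hunk 5: at line 1 remove [wbhlb,nfc] add [vgg,pip,vgi] -> 13 lines: xhjwu hbsv vgg pip vgi qlkyc wtw plcs vglz yxeu gzf nhzh dtw
Hunk 6: at line 2 remove [pip,vgi,qlkyc] add [oxt] -> 11 lines: xhjwu hbsv vgg oxt wtw plcs vglz yxeu gzf nhzh dtw
Final line 5: wtw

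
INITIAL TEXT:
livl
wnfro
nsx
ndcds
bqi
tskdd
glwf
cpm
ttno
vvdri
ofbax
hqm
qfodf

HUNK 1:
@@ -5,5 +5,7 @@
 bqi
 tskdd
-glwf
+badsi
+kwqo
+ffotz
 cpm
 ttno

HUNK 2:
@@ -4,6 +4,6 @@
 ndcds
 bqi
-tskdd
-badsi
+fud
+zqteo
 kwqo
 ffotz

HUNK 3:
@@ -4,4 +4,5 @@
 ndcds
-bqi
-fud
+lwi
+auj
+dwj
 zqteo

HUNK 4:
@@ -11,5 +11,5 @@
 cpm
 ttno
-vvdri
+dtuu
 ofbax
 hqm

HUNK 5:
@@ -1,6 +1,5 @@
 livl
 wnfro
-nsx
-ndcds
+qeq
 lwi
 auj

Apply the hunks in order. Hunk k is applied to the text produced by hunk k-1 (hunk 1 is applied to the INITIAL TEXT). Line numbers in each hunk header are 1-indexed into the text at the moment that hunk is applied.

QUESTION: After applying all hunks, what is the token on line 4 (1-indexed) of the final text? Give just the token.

Answer: lwi

Derivation:
Hunk 1: at line 5 remove [glwf] add [badsi,kwqo,ffotz] -> 15 lines: livl wnfro nsx ndcds bqi tskdd badsi kwqo ffotz cpm ttno vvdri ofbax hqm qfodf
Hunk 2: at line 4 remove [tskdd,badsi] add [fud,zqteo] -> 15 lines: livl wnfro nsx ndcds bqi fud zqteo kwqo ffotz cpm ttno vvdri ofbax hqm qfodf
Hunk 3: at line 4 remove [bqi,fud] add [lwi,auj,dwj] -> 16 lines: livl wnfro nsx ndcds lwi auj dwj zqteo kwqo ffotz cpm ttno vvdri ofbax hqm qfodf
Hunk 4: at line 11 remove [vvdri] add [dtuu] -> 16 lines: livl wnfro nsx ndcds lwi auj dwj zqteo kwqo ffotz cpm ttno dtuu ofbax hqm qfodf
Hunk 5: at line 1 remove [nsx,ndcds] add [qeq] -> 15 lines: livl wnfro qeq lwi auj dwj zqteo kwqo ffotz cpm ttno dtuu ofbax hqm qfodf
Final line 4: lwi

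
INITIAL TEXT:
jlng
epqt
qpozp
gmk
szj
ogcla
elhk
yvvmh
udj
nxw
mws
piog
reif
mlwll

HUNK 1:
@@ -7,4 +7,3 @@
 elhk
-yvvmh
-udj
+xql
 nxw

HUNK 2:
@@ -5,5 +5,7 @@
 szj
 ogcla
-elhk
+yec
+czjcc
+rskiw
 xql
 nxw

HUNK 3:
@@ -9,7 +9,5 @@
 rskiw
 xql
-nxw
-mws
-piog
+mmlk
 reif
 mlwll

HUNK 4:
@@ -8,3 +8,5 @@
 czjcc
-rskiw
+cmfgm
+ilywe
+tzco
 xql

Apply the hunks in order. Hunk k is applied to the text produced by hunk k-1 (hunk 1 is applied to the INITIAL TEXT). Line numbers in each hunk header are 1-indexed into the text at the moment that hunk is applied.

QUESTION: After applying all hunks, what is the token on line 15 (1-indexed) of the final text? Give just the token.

Hunk 1: at line 7 remove [yvvmh,udj] add [xql] -> 13 lines: jlng epqt qpozp gmk szj ogcla elhk xql nxw mws piog reif mlwll
Hunk 2: at line 5 remove [elhk] add [yec,czjcc,rskiw] -> 15 lines: jlng epqt qpozp gmk szj ogcla yec czjcc rskiw xql nxw mws piog reif mlwll
Hunk 3: at line 9 remove [nxw,mws,piog] add [mmlk] -> 13 lines: jlng epqt qpozp gmk szj ogcla yec czjcc rskiw xql mmlk reif mlwll
Hunk 4: at line 8 remove [rskiw] add [cmfgm,ilywe,tzco] -> 15 lines: jlng epqt qpozp gmk szj ogcla yec czjcc cmfgm ilywe tzco xql mmlk reif mlwll
Final line 15: mlwll

Answer: mlwll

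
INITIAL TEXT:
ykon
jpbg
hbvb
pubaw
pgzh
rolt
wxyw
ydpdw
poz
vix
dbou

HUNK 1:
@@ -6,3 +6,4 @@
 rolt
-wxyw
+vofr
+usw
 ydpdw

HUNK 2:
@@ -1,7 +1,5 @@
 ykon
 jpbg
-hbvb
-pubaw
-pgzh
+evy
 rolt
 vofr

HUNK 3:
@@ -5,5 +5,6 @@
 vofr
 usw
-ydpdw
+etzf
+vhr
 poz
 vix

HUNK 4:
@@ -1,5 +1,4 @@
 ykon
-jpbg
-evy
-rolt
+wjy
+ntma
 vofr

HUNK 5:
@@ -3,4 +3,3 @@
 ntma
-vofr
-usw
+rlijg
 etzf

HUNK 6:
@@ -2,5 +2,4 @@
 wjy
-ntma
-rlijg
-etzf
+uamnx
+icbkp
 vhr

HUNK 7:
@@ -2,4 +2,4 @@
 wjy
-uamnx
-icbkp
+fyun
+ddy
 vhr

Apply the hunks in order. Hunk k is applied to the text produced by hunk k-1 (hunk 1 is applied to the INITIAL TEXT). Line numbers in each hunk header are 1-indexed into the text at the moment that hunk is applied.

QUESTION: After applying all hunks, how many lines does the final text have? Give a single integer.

Answer: 8

Derivation:
Hunk 1: at line 6 remove [wxyw] add [vofr,usw] -> 12 lines: ykon jpbg hbvb pubaw pgzh rolt vofr usw ydpdw poz vix dbou
Hunk 2: at line 1 remove [hbvb,pubaw,pgzh] add [evy] -> 10 lines: ykon jpbg evy rolt vofr usw ydpdw poz vix dbou
Hunk 3: at line 5 remove [ydpdw] add [etzf,vhr] -> 11 lines: ykon jpbg evy rolt vofr usw etzf vhr poz vix dbou
Hunk 4: at line 1 remove [jpbg,evy,rolt] add [wjy,ntma] -> 10 lines: ykon wjy ntma vofr usw etzf vhr poz vix dbou
Hunk 5: at line 3 remove [vofr,usw] add [rlijg] -> 9 lines: ykon wjy ntma rlijg etzf vhr poz vix dbou
Hunk 6: at line 2 remove [ntma,rlijg,etzf] add [uamnx,icbkp] -> 8 lines: ykon wjy uamnx icbkp vhr poz vix dbou
Hunk 7: at line 2 remove [uamnx,icbkp] add [fyun,ddy] -> 8 lines: ykon wjy fyun ddy vhr poz vix dbou
Final line count: 8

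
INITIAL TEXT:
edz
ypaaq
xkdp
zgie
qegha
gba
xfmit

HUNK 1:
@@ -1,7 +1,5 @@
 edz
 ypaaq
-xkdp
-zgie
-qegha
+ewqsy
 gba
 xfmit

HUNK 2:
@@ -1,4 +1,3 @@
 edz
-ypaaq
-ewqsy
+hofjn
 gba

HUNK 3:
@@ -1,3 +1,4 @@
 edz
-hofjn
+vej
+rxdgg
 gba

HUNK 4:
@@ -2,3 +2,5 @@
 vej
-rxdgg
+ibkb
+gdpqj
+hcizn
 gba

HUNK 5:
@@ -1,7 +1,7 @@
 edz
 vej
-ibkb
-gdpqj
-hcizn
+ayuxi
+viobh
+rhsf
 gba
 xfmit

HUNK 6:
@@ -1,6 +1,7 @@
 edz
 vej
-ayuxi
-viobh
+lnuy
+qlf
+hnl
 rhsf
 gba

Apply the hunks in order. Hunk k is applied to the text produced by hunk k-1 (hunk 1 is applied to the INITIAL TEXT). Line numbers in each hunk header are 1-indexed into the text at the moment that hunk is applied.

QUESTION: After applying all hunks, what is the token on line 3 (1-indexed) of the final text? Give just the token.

Answer: lnuy

Derivation:
Hunk 1: at line 1 remove [xkdp,zgie,qegha] add [ewqsy] -> 5 lines: edz ypaaq ewqsy gba xfmit
Hunk 2: at line 1 remove [ypaaq,ewqsy] add [hofjn] -> 4 lines: edz hofjn gba xfmit
Hunk 3: at line 1 remove [hofjn] add [vej,rxdgg] -> 5 lines: edz vej rxdgg gba xfmit
Hunk 4: at line 2 remove [rxdgg] add [ibkb,gdpqj,hcizn] -> 7 lines: edz vej ibkb gdpqj hcizn gba xfmit
Hunk 5: at line 1 remove [ibkb,gdpqj,hcizn] add [ayuxi,viobh,rhsf] -> 7 lines: edz vej ayuxi viobh rhsf gba xfmit
Hunk 6: at line 1 remove [ayuxi,viobh] add [lnuy,qlf,hnl] -> 8 lines: edz vej lnuy qlf hnl rhsf gba xfmit
Final line 3: lnuy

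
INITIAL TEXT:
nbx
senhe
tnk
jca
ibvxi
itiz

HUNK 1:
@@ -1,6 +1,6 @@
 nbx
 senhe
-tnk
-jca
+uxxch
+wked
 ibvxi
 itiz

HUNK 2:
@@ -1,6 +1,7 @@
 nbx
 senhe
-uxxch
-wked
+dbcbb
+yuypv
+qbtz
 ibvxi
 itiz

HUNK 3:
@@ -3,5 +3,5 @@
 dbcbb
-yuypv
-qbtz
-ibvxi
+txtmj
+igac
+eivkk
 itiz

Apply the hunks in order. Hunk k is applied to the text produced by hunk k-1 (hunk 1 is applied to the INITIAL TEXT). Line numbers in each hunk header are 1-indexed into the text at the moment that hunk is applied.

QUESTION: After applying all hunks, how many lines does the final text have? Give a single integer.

Hunk 1: at line 1 remove [tnk,jca] add [uxxch,wked] -> 6 lines: nbx senhe uxxch wked ibvxi itiz
Hunk 2: at line 1 remove [uxxch,wked] add [dbcbb,yuypv,qbtz] -> 7 lines: nbx senhe dbcbb yuypv qbtz ibvxi itiz
Hunk 3: at line 3 remove [yuypv,qbtz,ibvxi] add [txtmj,igac,eivkk] -> 7 lines: nbx senhe dbcbb txtmj igac eivkk itiz
Final line count: 7

Answer: 7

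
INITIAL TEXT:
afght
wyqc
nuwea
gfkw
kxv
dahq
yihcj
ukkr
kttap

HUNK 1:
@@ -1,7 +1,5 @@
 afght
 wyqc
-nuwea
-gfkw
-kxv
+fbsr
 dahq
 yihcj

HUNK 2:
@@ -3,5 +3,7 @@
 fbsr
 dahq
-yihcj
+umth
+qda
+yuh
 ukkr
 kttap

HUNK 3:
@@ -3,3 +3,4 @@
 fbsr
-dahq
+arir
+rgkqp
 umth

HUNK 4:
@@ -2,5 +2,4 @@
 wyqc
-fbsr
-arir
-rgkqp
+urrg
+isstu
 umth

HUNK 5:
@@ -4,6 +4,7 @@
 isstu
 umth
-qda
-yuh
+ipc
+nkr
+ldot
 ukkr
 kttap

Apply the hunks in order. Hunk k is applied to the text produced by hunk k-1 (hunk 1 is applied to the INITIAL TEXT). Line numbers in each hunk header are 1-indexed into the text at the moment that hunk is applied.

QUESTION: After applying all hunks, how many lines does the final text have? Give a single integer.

Answer: 10

Derivation:
Hunk 1: at line 1 remove [nuwea,gfkw,kxv] add [fbsr] -> 7 lines: afght wyqc fbsr dahq yihcj ukkr kttap
Hunk 2: at line 3 remove [yihcj] add [umth,qda,yuh] -> 9 lines: afght wyqc fbsr dahq umth qda yuh ukkr kttap
Hunk 3: at line 3 remove [dahq] add [arir,rgkqp] -> 10 lines: afght wyqc fbsr arir rgkqp umth qda yuh ukkr kttap
Hunk 4: at line 2 remove [fbsr,arir,rgkqp] add [urrg,isstu] -> 9 lines: afght wyqc urrg isstu umth qda yuh ukkr kttap
Hunk 5: at line 4 remove [qda,yuh] add [ipc,nkr,ldot] -> 10 lines: afght wyqc urrg isstu umth ipc nkr ldot ukkr kttap
Final line count: 10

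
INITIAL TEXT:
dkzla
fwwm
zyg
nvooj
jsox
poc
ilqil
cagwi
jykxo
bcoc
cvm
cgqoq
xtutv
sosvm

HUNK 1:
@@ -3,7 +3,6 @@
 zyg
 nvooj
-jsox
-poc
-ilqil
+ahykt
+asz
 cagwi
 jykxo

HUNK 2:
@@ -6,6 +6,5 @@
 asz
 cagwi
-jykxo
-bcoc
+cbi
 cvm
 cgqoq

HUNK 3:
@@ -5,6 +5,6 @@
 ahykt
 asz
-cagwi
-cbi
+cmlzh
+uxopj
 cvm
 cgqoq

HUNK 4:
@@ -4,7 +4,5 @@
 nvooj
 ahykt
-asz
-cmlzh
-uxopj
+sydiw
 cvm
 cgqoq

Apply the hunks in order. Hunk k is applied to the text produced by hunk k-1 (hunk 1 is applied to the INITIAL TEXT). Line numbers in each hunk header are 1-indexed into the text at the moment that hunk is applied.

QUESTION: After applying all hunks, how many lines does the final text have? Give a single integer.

Answer: 10

Derivation:
Hunk 1: at line 3 remove [jsox,poc,ilqil] add [ahykt,asz] -> 13 lines: dkzla fwwm zyg nvooj ahykt asz cagwi jykxo bcoc cvm cgqoq xtutv sosvm
Hunk 2: at line 6 remove [jykxo,bcoc] add [cbi] -> 12 lines: dkzla fwwm zyg nvooj ahykt asz cagwi cbi cvm cgqoq xtutv sosvm
Hunk 3: at line 5 remove [cagwi,cbi] add [cmlzh,uxopj] -> 12 lines: dkzla fwwm zyg nvooj ahykt asz cmlzh uxopj cvm cgqoq xtutv sosvm
Hunk 4: at line 4 remove [asz,cmlzh,uxopj] add [sydiw] -> 10 lines: dkzla fwwm zyg nvooj ahykt sydiw cvm cgqoq xtutv sosvm
Final line count: 10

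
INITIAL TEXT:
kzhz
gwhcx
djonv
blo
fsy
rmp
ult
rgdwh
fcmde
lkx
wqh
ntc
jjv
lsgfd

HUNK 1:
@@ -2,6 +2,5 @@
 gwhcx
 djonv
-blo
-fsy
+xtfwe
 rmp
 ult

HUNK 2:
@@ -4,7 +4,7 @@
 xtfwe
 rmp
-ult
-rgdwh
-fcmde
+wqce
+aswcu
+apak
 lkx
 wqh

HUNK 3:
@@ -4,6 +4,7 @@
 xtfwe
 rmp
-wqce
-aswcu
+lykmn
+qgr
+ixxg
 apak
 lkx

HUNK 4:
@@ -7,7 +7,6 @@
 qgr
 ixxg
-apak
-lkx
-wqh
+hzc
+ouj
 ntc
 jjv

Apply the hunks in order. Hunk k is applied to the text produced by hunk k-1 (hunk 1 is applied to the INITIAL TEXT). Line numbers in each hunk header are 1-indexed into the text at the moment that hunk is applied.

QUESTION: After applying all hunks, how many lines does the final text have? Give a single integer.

Hunk 1: at line 2 remove [blo,fsy] add [xtfwe] -> 13 lines: kzhz gwhcx djonv xtfwe rmp ult rgdwh fcmde lkx wqh ntc jjv lsgfd
Hunk 2: at line 4 remove [ult,rgdwh,fcmde] add [wqce,aswcu,apak] -> 13 lines: kzhz gwhcx djonv xtfwe rmp wqce aswcu apak lkx wqh ntc jjv lsgfd
Hunk 3: at line 4 remove [wqce,aswcu] add [lykmn,qgr,ixxg] -> 14 lines: kzhz gwhcx djonv xtfwe rmp lykmn qgr ixxg apak lkx wqh ntc jjv lsgfd
Hunk 4: at line 7 remove [apak,lkx,wqh] add [hzc,ouj] -> 13 lines: kzhz gwhcx djonv xtfwe rmp lykmn qgr ixxg hzc ouj ntc jjv lsgfd
Final line count: 13

Answer: 13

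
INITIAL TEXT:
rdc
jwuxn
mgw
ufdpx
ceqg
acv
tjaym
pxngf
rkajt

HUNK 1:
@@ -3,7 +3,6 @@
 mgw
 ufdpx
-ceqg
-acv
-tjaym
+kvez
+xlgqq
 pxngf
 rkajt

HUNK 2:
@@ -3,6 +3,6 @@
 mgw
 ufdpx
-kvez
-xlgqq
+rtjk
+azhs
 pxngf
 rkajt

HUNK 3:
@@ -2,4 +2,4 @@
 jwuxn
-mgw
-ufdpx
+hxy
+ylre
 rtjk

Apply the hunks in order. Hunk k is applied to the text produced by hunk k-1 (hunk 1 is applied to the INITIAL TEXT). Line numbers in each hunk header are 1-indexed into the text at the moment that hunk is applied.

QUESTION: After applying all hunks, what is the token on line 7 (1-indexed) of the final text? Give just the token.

Answer: pxngf

Derivation:
Hunk 1: at line 3 remove [ceqg,acv,tjaym] add [kvez,xlgqq] -> 8 lines: rdc jwuxn mgw ufdpx kvez xlgqq pxngf rkajt
Hunk 2: at line 3 remove [kvez,xlgqq] add [rtjk,azhs] -> 8 lines: rdc jwuxn mgw ufdpx rtjk azhs pxngf rkajt
Hunk 3: at line 2 remove [mgw,ufdpx] add [hxy,ylre] -> 8 lines: rdc jwuxn hxy ylre rtjk azhs pxngf rkajt
Final line 7: pxngf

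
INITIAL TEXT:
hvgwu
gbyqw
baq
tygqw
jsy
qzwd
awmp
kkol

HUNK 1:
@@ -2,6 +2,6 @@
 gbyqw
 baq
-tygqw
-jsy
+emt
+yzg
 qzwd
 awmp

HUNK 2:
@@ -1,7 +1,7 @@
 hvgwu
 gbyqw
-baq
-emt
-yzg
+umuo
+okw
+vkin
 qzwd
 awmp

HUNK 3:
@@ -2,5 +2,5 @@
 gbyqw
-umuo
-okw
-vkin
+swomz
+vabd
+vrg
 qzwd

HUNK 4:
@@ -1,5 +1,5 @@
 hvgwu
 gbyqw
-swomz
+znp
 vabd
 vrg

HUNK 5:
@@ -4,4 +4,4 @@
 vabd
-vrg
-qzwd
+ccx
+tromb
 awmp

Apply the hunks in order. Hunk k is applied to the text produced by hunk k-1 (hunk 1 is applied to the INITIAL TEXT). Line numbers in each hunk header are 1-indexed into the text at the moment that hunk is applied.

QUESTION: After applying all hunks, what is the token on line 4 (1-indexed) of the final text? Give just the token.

Hunk 1: at line 2 remove [tygqw,jsy] add [emt,yzg] -> 8 lines: hvgwu gbyqw baq emt yzg qzwd awmp kkol
Hunk 2: at line 1 remove [baq,emt,yzg] add [umuo,okw,vkin] -> 8 lines: hvgwu gbyqw umuo okw vkin qzwd awmp kkol
Hunk 3: at line 2 remove [umuo,okw,vkin] add [swomz,vabd,vrg] -> 8 lines: hvgwu gbyqw swomz vabd vrg qzwd awmp kkol
Hunk 4: at line 1 remove [swomz] add [znp] -> 8 lines: hvgwu gbyqw znp vabd vrg qzwd awmp kkol
Hunk 5: at line 4 remove [vrg,qzwd] add [ccx,tromb] -> 8 lines: hvgwu gbyqw znp vabd ccx tromb awmp kkol
Final line 4: vabd

Answer: vabd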